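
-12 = -12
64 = 64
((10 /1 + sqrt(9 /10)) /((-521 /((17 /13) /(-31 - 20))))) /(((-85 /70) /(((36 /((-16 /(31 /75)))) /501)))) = 217*sqrt(10) /9614273500 + 217 /288428205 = 0.00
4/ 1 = 4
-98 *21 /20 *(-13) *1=13377 /10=1337.70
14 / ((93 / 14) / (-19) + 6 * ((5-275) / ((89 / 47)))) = -331436 / 20261517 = -0.02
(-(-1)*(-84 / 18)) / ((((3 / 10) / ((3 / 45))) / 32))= -896 / 27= -33.19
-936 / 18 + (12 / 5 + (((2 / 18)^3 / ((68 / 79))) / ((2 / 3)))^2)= -49.60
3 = 3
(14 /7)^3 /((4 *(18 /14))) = 14 /9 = 1.56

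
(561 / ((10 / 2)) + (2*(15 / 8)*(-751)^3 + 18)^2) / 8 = 201832981001404225221 / 640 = 315364032814694101.91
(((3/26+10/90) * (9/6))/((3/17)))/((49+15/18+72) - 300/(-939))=282013/17893434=0.02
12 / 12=1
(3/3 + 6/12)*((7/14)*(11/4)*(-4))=-33/4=-8.25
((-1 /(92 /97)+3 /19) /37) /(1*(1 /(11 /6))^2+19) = -189607 /151018460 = -0.00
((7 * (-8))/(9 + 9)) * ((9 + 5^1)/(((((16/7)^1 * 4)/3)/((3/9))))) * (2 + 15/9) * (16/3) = -7546/81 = -93.16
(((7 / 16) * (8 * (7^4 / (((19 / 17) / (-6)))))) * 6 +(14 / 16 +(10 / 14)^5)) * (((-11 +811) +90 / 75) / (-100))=1385067888539663 / 638666000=2168688.94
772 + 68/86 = 772.79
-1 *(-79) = 79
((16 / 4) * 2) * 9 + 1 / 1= 73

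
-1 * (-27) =27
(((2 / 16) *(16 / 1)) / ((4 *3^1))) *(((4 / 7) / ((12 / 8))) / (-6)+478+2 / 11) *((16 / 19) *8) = 21205504 / 39501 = 536.83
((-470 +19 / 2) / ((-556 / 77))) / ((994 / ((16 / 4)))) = 10131 / 39476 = 0.26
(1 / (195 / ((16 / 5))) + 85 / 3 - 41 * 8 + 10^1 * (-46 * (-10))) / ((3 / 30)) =8385682 / 195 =43003.50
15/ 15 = 1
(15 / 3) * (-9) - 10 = -55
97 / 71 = 1.37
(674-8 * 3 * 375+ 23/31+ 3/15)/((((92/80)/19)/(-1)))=98069184/713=137544.44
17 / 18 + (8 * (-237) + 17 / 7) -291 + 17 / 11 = -3024365 / 1386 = -2182.08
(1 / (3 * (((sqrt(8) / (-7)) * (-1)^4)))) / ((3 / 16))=-28 * sqrt(2) / 9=-4.40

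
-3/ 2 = -1.50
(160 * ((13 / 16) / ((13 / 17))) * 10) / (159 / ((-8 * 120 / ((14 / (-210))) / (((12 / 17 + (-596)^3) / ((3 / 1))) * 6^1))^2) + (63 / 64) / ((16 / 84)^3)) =54333849600 / 4393708520288088929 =0.00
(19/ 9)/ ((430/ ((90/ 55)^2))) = 342/ 26015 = 0.01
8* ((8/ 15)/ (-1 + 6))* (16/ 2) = 512/ 75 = 6.83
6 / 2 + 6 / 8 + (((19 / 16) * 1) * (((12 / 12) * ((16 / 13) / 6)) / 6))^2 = 821701 / 219024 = 3.75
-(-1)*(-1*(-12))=12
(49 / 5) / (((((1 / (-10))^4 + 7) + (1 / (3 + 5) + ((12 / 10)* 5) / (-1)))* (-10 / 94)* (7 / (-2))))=263200 / 11251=23.39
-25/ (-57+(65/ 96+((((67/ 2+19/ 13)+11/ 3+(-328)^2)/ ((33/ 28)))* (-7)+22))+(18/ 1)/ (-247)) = 19562400/ 500208675529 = 0.00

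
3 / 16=0.19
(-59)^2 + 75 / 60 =13929 / 4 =3482.25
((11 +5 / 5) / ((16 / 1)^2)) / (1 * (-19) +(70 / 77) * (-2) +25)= 33 / 2944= 0.01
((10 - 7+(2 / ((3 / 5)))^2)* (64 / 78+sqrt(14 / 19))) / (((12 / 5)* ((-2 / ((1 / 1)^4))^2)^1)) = 1270 / 1053+635* sqrt(266) / 8208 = 2.47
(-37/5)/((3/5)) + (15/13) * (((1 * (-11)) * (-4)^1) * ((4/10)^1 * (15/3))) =3479/39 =89.21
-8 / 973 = -0.01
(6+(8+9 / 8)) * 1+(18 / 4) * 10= 481 / 8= 60.12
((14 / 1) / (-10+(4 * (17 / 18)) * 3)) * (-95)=-1995 / 2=-997.50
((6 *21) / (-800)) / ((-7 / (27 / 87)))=0.01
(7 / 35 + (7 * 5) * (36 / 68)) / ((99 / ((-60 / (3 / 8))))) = -50944 / 1683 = -30.27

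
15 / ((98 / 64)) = 480 / 49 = 9.80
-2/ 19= -0.11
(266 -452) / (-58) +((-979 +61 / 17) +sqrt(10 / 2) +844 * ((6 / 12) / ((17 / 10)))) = -356917 / 493 +sqrt(5) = -721.73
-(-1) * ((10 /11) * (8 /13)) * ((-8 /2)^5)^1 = -81920 /143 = -572.87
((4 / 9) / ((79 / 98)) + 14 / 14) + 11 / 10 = 2.65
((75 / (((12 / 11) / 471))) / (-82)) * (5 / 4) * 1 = -493.62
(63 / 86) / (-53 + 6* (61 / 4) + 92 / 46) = 7 / 387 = 0.02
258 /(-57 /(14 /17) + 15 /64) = -38528 /10301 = -3.74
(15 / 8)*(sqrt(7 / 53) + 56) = 15*sqrt(371) / 424 + 105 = 105.68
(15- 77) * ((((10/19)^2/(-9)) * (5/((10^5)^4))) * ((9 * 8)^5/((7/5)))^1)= 203391/1542358398437500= 0.00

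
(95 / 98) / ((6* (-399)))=-5 / 12348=-0.00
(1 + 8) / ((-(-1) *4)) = 9 / 4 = 2.25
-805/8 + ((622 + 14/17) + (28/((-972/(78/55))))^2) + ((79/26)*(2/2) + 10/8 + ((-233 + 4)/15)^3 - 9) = -533489141030671/175447701000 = -3040.73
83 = 83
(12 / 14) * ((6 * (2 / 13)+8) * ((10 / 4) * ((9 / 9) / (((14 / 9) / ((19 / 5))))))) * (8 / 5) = 238032 / 3185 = 74.74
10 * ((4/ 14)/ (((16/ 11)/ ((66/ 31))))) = 1815/ 434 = 4.18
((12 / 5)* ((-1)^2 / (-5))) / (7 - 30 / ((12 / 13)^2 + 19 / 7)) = 50628 / 148925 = 0.34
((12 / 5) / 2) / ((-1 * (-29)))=6 / 145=0.04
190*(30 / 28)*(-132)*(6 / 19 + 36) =-6831000 / 7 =-975857.14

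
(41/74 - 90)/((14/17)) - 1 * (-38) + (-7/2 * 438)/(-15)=163621/5180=31.59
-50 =-50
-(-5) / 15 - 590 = -589.67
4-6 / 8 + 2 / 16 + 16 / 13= 479 / 104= 4.61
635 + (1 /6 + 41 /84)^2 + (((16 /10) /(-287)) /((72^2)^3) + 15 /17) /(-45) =85029534545051289719 /133818564818534400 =635.41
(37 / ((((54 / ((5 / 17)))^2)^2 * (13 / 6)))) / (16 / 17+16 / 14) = 161875 / 22447376258112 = 0.00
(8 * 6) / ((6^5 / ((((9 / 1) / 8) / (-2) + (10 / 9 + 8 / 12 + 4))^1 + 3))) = 1183 / 23328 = 0.05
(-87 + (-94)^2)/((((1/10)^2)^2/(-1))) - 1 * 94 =-87490094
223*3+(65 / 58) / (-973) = 37754281 / 56434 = 669.00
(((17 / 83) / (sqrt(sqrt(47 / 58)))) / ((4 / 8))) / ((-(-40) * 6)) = 17 * 47^(3 / 4) * 58^(1 / 4) / 468120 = 0.00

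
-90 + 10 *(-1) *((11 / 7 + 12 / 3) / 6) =-695 / 7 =-99.29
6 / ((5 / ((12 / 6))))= 12 / 5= 2.40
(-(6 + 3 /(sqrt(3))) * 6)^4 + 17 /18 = 1213056 * sqrt(3) + 45559601 /18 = 4632163.57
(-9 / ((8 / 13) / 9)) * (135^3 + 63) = -1295420607 / 4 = -323855151.75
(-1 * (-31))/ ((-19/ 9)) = -279/ 19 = -14.68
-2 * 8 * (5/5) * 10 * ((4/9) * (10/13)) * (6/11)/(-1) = 12800/429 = 29.84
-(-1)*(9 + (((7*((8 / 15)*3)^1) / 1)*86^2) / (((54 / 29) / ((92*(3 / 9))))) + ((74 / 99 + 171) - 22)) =1364382.91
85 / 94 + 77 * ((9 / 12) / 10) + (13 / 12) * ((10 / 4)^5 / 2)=59.58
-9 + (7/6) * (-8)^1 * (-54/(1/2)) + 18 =1017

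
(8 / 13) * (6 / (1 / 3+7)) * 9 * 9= 5832 / 143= 40.78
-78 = -78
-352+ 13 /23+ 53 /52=-419097 /1196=-350.42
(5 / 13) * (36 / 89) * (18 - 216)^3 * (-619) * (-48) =-35881170612.55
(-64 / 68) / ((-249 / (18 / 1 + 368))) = 1.46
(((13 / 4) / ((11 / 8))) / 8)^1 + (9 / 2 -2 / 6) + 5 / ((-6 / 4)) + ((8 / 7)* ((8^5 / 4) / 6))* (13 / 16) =390833 / 308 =1268.94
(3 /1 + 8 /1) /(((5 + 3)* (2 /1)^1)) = 11 /16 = 0.69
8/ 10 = 0.80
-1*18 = -18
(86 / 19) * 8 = 688 / 19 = 36.21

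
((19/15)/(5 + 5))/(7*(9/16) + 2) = 8/375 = 0.02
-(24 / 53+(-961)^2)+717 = -48908636 / 53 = -922804.45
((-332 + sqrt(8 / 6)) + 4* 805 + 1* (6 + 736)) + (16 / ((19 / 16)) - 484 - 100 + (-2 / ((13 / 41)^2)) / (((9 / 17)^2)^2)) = 2* sqrt(3) / 3 + 59119912732 / 21067371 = 2807.39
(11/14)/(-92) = -0.01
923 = 923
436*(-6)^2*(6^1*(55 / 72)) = 71940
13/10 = 1.30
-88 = -88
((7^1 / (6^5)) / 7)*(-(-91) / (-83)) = -91 / 645408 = -0.00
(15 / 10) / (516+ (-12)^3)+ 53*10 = 428239 / 808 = 530.00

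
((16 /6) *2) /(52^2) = 1 /507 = 0.00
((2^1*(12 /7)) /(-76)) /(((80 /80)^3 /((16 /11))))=-96 /1463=-0.07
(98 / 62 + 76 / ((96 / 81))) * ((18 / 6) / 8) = 24.64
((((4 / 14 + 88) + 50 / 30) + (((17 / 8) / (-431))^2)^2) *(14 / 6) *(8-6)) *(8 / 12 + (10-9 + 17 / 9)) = 266993683210228565 / 178885061043264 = 1492.54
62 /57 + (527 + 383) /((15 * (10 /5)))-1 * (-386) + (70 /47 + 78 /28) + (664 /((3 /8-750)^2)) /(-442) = 41902455850435009 /99366470954478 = 421.70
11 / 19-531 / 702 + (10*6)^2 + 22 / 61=325463761 / 90402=3600.18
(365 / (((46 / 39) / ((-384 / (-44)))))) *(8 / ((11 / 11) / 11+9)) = 273312 / 115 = 2376.63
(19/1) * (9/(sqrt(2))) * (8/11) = 684 * sqrt(2)/11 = 87.94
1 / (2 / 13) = 13 / 2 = 6.50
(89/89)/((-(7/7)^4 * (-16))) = 1/16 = 0.06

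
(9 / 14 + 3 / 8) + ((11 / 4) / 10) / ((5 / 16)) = 2657 / 1400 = 1.90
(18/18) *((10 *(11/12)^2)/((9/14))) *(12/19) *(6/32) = 4235/2736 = 1.55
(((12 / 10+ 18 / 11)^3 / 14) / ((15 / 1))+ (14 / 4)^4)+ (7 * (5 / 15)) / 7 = 42067510703 / 279510000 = 150.50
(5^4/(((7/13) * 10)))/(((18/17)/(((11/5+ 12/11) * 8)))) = 2886.08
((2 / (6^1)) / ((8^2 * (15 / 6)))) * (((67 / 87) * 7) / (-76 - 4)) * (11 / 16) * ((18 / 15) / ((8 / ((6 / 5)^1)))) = -5159 / 296960000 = -0.00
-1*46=-46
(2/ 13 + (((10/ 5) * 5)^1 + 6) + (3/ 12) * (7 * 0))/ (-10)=-21/ 13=-1.62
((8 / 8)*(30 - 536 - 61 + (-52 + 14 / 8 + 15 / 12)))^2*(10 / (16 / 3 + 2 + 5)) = 307667.03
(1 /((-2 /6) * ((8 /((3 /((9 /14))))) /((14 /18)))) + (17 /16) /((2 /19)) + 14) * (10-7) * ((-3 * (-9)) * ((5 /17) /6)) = 90.26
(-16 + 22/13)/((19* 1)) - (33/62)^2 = -983967/949468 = -1.04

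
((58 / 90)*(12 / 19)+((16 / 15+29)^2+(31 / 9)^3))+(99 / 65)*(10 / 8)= 17055223033 / 18006300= 947.18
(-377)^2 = 142129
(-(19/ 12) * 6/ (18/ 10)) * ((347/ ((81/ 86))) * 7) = -9922465/ 729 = -13611.06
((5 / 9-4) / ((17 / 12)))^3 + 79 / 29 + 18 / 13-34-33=-77.26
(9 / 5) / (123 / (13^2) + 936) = 507 / 263845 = 0.00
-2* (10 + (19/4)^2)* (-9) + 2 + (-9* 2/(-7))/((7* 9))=230561/392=588.17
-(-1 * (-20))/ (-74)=10/ 37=0.27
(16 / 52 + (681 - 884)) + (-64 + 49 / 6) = -20165 / 78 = -258.53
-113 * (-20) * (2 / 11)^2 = 9040 / 121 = 74.71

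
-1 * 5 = -5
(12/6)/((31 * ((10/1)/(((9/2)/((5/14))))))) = 63/775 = 0.08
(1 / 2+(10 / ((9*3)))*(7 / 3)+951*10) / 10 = 951.14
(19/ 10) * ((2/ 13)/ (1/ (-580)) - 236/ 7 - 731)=-1476471/ 910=-1622.50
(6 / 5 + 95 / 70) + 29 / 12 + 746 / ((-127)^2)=34006801 / 6774180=5.02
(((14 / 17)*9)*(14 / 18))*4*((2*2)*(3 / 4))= 69.18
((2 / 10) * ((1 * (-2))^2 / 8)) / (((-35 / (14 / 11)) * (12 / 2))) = -1 / 1650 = -0.00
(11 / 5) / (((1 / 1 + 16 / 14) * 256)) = 77 / 19200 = 0.00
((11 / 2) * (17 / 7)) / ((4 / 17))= 3179 / 56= 56.77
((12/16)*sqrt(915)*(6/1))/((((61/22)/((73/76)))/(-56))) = -2640.66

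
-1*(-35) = 35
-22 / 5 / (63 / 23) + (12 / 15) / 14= -488 / 315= -1.55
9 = 9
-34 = -34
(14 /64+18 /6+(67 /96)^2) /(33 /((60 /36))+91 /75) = 853825 /4841472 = 0.18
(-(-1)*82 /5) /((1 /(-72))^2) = 425088 /5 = 85017.60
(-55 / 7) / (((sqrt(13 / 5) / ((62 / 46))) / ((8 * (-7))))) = 13640 * sqrt(65) / 299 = 367.79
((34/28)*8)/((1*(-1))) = -68/7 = -9.71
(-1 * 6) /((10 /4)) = -12 /5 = -2.40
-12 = -12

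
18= 18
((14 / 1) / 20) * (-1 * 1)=-7 / 10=-0.70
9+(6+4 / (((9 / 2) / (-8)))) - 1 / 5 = 346 / 45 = 7.69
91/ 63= 13/ 9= 1.44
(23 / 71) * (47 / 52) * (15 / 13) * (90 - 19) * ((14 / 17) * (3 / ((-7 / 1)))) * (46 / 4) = -1118835 / 11492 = -97.36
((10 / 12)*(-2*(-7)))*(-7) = -245 / 3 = -81.67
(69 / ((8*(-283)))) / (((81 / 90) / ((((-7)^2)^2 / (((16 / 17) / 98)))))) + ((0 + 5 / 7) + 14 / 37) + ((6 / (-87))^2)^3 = -35429636561060256113 / 4185481436096352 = -8464.89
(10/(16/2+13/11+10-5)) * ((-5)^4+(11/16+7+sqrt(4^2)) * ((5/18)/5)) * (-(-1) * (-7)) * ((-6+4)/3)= 69371995/33696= 2058.76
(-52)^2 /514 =5.26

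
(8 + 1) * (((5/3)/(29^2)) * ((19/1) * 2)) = 570/841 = 0.68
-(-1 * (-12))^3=-1728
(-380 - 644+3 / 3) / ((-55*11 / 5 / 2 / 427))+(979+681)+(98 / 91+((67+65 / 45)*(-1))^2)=157133828 / 11583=13565.90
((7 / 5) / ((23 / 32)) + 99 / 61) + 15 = 130274 / 7015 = 18.57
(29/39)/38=29/1482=0.02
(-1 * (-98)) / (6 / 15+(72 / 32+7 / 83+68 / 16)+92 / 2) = 81340 / 43977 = 1.85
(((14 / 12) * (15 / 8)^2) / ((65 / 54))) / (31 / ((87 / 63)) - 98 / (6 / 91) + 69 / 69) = -246645 / 105889472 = -0.00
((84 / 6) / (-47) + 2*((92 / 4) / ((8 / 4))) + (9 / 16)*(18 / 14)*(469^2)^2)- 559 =26313353549625 / 752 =34991161635.14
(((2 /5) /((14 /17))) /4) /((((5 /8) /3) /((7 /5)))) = 102 /125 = 0.82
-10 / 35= -2 / 7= -0.29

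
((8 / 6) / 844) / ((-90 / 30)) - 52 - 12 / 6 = -102547 / 1899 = -54.00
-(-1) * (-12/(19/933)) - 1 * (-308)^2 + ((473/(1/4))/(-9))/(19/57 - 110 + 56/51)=-30125297816/315609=-95451.33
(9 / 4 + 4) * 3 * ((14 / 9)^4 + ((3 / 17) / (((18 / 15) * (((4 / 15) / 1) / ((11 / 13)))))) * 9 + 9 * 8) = 23795599225 / 15466464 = 1538.53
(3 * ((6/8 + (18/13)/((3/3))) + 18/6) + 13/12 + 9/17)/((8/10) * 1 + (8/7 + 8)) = 1.71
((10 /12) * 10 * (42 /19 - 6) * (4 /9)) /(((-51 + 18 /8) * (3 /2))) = 1280 /6669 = 0.19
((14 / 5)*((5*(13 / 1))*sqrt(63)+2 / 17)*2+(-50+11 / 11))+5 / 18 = -73537 / 1530+1092*sqrt(7) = 2841.10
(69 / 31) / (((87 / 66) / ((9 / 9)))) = 1518 / 899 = 1.69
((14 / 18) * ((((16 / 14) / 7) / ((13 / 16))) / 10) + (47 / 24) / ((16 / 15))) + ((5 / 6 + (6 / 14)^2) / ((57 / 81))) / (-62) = 3951066071 / 2161111680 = 1.83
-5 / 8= -0.62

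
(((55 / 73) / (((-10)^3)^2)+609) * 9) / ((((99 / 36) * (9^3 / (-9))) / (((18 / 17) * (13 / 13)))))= -8891400011 / 341275000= -26.05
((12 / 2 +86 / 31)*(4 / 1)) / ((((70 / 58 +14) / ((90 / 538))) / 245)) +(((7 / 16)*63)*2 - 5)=9654339 / 66712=144.72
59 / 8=7.38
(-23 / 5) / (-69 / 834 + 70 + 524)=-6394 / 825545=-0.01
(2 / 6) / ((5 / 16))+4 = 5.07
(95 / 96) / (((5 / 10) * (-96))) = -95 / 4608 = -0.02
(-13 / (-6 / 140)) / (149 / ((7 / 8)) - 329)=-6370 / 3333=-1.91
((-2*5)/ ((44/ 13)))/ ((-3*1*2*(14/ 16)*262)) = 65/ 30261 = 0.00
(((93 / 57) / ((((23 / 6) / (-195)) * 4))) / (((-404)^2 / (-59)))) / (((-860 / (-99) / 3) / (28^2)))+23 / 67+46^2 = 217650709199403 / 102744227176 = 2118.37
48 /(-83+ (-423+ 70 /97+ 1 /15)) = -69840 /735083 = -0.10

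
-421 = -421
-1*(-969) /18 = 323 /6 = 53.83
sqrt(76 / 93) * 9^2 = 54 * sqrt(1767) / 31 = 73.22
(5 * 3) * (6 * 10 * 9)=8100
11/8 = 1.38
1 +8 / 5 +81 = 418 / 5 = 83.60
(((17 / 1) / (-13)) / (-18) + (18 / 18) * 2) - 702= -163783 / 234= -699.93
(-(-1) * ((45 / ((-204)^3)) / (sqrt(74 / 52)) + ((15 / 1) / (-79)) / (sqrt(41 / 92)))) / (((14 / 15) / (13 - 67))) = 675 * sqrt(962) / 81437888 + 12150 * sqrt(943) / 22673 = 16.46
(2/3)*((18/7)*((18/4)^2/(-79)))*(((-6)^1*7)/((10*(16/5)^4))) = 0.02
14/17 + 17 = 303/17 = 17.82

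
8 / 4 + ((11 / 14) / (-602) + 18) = 168549 / 8428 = 20.00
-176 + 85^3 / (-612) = -42461 / 36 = -1179.47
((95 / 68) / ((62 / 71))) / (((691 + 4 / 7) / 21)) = 991515 / 20409656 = 0.05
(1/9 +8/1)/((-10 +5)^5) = -73/28125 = -0.00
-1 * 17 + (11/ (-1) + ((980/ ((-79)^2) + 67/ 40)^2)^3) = 2374048744562622665736898578771929/ 242038829185737332250382336000000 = 9.81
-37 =-37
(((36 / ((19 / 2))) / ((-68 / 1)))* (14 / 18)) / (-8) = 7 / 1292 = 0.01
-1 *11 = -11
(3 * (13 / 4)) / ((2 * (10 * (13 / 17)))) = 51 / 80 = 0.64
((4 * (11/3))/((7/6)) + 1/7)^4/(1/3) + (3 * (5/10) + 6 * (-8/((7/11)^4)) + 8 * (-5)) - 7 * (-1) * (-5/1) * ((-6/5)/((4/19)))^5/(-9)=2625003840889/48020000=54664.80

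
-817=-817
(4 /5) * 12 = 48 /5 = 9.60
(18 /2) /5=9 /5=1.80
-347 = -347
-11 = -11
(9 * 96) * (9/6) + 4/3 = 1297.33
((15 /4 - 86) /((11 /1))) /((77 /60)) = -705 /121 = -5.83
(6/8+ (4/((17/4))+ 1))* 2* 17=183/2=91.50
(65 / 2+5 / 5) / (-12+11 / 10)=-335 / 109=-3.07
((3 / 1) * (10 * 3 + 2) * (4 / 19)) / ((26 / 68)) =13056 / 247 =52.86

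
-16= -16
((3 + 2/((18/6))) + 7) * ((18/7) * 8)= 1536/7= 219.43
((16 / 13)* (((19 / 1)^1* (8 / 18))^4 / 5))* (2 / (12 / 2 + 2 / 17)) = 2268627968 / 5544045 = 409.20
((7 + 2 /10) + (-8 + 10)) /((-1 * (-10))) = 23 /25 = 0.92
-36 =-36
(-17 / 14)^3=-4913 / 2744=-1.79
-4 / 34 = -2 / 17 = -0.12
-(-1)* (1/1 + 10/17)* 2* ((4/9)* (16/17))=384/289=1.33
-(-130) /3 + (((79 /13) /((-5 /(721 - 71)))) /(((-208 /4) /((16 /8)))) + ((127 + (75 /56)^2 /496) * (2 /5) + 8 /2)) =19490860783 /151656960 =128.52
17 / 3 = 5.67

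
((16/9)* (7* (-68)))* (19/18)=-72352/81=-893.23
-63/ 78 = -21/ 26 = -0.81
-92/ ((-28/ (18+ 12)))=690/ 7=98.57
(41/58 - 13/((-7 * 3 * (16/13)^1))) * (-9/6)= -11789/6496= -1.81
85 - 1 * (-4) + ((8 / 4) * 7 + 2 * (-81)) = -59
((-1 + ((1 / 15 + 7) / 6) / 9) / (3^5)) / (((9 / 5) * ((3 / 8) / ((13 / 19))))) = -36608 / 10097379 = -0.00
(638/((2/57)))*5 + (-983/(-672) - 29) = 61076375/672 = 90887.46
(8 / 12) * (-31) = -62 / 3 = -20.67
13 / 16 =0.81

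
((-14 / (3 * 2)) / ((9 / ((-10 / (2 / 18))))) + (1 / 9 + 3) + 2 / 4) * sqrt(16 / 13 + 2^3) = 485 * sqrt(390) / 117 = 81.86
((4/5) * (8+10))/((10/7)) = 252/25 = 10.08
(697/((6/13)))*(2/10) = 9061/30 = 302.03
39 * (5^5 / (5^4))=195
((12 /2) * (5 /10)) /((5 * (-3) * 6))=-1 /30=-0.03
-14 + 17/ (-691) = -9691/ 691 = -14.02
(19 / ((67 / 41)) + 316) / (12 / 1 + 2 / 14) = 153657 / 5695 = 26.98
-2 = -2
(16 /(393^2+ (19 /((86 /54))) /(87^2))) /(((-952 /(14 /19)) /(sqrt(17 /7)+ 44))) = -0.00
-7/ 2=-3.50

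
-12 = -12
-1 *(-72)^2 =-5184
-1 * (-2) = 2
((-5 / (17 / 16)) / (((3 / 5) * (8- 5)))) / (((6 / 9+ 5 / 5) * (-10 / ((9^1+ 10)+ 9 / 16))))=313 / 102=3.07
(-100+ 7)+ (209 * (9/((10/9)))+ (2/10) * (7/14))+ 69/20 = 1603.45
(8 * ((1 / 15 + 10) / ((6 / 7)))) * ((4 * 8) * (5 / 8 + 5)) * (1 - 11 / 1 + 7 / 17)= -2756656 / 17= -162156.24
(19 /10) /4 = 19 /40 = 0.48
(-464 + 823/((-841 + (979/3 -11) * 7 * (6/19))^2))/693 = -3470527297/5183795925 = -0.67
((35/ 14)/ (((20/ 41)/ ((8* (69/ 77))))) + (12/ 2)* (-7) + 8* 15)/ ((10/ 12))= 10602/ 77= 137.69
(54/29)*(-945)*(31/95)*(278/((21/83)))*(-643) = 223527944412/551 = 405676850.11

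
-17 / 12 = -1.42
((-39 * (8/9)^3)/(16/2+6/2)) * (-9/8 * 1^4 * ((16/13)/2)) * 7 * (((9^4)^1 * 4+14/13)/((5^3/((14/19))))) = 1866.91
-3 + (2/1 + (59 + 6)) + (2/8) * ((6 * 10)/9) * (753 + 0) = 1319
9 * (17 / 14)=153 / 14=10.93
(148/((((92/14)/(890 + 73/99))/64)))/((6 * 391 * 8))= 182715176/2670921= 68.41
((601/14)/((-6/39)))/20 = -7813/560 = -13.95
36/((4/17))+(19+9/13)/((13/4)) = 26881/169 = 159.06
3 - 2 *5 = -7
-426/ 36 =-71/ 6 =-11.83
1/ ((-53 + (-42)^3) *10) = -1/ 741410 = -0.00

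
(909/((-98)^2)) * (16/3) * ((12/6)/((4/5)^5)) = 946875/307328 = 3.08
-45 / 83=-0.54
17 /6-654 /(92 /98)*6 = -4177.08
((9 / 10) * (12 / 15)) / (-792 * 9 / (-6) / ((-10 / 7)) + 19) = -18 / 20315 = -0.00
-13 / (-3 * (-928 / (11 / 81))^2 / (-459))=-26741 / 627803136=-0.00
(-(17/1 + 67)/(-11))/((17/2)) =168/187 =0.90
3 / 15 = 1 / 5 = 0.20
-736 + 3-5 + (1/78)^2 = -4489991/6084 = -738.00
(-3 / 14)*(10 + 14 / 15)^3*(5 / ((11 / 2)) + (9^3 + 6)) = -3570659168 / 17325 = -206098.65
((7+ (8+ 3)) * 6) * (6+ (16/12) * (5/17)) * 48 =563328/17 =33136.94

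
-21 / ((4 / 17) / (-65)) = 23205 / 4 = 5801.25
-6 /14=-3 /7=-0.43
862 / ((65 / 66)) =56892 / 65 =875.26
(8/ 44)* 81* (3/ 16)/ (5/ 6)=3.31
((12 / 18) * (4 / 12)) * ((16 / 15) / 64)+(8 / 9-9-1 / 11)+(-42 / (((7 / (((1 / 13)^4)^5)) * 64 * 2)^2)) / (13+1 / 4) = -3341097029130245162647117537110646616063800952795016551 / 407534526120860328270645163465383401770482928654202880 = -8.20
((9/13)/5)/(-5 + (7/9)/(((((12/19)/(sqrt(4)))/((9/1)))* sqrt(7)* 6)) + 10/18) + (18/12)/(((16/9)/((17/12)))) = 1.15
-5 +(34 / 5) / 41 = -991 / 205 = -4.83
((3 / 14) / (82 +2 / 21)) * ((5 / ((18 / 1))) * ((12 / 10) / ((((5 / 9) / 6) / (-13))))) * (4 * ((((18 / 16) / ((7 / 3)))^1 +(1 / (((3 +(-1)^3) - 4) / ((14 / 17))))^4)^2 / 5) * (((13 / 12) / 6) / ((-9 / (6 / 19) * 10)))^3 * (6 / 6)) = 163078173804795769 / 25143848677304649627955200000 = 0.00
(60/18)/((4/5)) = 25/6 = 4.17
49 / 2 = 24.50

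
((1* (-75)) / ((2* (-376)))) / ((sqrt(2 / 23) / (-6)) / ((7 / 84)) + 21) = 0.00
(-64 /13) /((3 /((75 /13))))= -1600 /169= -9.47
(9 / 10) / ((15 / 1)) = 3 / 50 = 0.06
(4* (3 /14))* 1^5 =6 /7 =0.86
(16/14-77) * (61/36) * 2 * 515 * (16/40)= -370697/7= -52956.71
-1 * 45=-45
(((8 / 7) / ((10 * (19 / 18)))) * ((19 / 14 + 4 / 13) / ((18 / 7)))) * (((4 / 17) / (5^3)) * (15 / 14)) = 3636 / 25718875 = 0.00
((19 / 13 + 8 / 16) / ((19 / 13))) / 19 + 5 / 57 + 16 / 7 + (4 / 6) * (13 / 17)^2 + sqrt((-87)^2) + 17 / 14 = 28496905 / 312987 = 91.05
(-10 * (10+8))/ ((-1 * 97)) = 180/ 97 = 1.86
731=731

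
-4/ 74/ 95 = -2/ 3515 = -0.00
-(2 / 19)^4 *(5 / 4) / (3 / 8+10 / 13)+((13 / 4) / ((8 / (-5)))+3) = 480687609 / 496262368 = 0.97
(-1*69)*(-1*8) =552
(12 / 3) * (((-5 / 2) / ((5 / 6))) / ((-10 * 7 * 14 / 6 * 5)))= 0.01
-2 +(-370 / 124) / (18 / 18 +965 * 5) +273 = 81086267 / 299212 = 271.00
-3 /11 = -0.27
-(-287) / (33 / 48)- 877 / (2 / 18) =-82231 / 11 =-7475.55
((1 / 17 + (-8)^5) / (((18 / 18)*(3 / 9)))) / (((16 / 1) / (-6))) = 5013495 / 136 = 36863.93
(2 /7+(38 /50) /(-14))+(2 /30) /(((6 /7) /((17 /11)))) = 6092 /17325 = 0.35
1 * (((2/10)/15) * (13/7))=13/525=0.02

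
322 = 322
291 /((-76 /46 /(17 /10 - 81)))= 5307549 /380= 13967.23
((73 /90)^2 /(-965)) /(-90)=5329 /703485000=0.00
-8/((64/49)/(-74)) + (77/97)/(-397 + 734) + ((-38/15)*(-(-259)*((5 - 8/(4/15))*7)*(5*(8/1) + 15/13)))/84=867548803555/15298452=56708.27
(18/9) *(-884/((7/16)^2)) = -452608/49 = -9236.90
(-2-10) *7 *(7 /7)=-84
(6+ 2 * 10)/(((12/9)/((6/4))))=117/4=29.25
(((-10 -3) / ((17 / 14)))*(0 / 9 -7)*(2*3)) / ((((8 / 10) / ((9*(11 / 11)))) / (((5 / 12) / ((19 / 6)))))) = 429975 / 646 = 665.60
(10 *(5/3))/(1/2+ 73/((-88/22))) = -200/213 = -0.94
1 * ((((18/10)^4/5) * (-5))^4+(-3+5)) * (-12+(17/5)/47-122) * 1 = -58329709201097273043/35858154296875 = -1626679.07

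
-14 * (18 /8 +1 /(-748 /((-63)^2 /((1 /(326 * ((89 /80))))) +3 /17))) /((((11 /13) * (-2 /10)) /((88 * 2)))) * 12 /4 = -266908412043 /3179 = -83959865.38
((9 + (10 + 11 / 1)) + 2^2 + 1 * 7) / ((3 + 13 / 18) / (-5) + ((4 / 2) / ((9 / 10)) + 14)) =2.65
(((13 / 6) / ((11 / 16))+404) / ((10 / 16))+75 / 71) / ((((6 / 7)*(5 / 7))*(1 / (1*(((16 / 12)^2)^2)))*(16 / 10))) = 2105.18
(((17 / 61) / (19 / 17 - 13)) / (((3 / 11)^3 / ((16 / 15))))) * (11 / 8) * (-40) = 33849992 / 499041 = 67.83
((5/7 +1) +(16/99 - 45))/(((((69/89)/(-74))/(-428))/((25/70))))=-210600192700/334719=-629185.06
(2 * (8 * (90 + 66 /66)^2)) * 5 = 662480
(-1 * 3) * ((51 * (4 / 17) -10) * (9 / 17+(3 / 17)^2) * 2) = -1944 / 289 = -6.73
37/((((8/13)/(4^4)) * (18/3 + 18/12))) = 30784/15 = 2052.27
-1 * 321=-321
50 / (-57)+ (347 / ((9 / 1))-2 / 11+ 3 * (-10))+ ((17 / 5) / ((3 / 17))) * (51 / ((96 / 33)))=103911043 / 300960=345.27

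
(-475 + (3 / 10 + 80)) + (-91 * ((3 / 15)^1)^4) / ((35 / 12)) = -2467187 / 6250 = -394.75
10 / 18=5 / 9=0.56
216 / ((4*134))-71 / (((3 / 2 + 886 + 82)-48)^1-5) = 39977 / 122811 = 0.33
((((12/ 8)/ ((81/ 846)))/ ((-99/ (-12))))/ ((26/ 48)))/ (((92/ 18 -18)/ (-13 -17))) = 33840/ 4147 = 8.16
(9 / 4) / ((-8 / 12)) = -27 / 8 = -3.38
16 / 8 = 2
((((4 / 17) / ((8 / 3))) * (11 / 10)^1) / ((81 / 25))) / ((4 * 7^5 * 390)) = 11 / 9627587424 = 0.00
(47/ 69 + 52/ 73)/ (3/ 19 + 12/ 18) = 133361/ 78913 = 1.69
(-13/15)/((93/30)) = -26/93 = -0.28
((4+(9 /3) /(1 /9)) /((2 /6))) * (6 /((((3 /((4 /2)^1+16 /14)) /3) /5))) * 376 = 23078880 /7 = 3296982.86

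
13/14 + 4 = 69/14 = 4.93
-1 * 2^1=-2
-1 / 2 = -0.50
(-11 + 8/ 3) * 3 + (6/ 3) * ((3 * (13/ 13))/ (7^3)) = -8569/ 343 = -24.98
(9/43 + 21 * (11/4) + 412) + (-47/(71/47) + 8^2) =6140763/12212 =502.85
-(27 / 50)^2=-729 / 2500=-0.29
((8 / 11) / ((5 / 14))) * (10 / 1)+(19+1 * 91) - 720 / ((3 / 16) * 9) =-9778 / 33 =-296.30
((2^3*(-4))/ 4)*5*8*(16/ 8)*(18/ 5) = -2304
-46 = -46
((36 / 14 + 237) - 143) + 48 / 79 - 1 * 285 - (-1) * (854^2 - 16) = 403199035 / 553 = 729112.18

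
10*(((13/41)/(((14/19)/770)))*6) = 815100/41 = 19880.49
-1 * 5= -5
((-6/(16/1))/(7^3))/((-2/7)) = 3/784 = 0.00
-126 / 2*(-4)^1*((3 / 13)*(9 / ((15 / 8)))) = 18144 / 65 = 279.14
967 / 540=1.79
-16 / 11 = -1.45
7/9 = 0.78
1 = 1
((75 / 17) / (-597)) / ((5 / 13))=-65 / 3383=-0.02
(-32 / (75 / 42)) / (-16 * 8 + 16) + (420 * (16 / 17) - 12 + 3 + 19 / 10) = 330101 / 850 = 388.35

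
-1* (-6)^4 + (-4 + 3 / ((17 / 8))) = -22076 / 17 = -1298.59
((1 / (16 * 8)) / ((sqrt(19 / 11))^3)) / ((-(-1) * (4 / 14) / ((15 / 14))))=165 * sqrt(209) / 184832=0.01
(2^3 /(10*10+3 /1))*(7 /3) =56 /309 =0.18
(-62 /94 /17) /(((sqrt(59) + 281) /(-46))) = 200353 /31521349 - 713 * sqrt(59) /31521349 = 0.01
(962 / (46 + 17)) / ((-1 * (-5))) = 962 / 315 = 3.05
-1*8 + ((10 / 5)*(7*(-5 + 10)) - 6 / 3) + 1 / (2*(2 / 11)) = 251 / 4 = 62.75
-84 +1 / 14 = -83.93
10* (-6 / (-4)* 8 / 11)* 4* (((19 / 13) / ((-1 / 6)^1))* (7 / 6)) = -446.43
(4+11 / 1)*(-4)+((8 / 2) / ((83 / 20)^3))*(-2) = -60.11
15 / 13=1.15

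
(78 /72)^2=1.17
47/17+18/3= 149/17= 8.76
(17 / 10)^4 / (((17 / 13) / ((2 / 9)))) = 63869 / 45000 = 1.42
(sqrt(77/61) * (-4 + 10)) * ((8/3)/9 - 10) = -524 * sqrt(4697)/549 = -65.41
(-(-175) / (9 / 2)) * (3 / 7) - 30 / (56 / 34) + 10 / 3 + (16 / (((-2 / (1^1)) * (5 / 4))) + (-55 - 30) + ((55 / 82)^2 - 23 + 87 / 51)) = -441920247 / 4000780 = -110.46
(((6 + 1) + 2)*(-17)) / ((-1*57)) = 51 / 19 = 2.68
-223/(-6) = 223/6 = 37.17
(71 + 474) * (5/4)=2725/4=681.25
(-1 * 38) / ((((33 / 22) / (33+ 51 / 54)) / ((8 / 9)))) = -185744 / 243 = -764.38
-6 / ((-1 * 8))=3 / 4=0.75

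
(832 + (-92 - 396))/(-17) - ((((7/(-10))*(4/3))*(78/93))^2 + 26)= -172205282/3675825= -46.85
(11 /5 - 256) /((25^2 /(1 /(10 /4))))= -0.16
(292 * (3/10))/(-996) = -73/830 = -0.09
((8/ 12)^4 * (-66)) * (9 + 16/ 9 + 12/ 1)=-72160/ 243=-296.95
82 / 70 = 1.17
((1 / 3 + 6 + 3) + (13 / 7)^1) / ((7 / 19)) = 4465 / 147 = 30.37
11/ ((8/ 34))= 187/ 4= 46.75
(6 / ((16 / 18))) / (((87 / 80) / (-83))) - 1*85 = -17405 / 29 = -600.17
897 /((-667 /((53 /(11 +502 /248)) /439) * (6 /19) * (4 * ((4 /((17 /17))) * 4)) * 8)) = -21359 /277026560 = -0.00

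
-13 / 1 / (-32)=13 / 32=0.41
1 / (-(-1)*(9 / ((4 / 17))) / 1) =4 / 153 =0.03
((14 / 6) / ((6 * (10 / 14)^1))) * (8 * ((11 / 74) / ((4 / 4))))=1078 / 1665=0.65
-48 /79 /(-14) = 24 /553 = 0.04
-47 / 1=-47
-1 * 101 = -101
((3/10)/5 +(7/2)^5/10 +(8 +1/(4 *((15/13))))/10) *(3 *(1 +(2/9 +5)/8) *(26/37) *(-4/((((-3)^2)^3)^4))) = -396553339/150478457037076800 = -0.00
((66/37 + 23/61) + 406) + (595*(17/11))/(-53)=514241122/1315831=390.81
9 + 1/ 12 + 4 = 157/ 12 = 13.08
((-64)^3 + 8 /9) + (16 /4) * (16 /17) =-40107320 /153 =-262139.35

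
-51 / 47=-1.09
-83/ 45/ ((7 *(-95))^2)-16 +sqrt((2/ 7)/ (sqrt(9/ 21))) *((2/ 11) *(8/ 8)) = -318402083/ 19900125 +2 *sqrt(2) *21^(3/ 4)/ 231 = -15.88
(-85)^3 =-614125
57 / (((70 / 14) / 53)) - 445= 796 / 5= 159.20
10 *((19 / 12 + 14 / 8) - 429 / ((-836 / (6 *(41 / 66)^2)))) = 1247395 / 27588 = 45.22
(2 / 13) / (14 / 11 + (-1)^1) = 22 / 39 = 0.56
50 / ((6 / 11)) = 275 / 3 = 91.67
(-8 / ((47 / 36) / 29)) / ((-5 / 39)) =1386.08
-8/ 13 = -0.62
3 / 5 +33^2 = 5448 / 5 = 1089.60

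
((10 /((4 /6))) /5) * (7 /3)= 7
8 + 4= 12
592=592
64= 64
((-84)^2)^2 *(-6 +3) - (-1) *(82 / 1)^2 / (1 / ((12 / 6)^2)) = -149334512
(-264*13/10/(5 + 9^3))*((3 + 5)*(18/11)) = -6.12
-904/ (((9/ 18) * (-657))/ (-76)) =-137408/ 657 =-209.14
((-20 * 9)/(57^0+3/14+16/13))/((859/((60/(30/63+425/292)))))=-482122368/181112419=-2.66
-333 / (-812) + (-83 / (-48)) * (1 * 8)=34697 / 2436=14.24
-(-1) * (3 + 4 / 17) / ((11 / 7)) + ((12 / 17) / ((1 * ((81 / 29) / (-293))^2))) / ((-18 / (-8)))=1155873049 / 334611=3454.38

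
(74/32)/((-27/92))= -851/108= -7.88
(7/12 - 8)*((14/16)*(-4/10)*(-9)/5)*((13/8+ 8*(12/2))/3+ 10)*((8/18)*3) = -396851/2400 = -165.35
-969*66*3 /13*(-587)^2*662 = -43764619730436 /13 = -3366509210033.54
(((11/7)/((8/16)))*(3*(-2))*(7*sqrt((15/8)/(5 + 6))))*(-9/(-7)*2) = -54*sqrt(330)/7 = -140.14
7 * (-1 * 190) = -1330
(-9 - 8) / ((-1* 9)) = 17 / 9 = 1.89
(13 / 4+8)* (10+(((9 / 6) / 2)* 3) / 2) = 125.16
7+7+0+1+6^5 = 7791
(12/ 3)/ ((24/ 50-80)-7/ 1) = -0.05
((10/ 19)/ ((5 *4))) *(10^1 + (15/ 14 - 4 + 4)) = 155/ 532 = 0.29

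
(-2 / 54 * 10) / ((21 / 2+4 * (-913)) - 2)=20 / 196749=0.00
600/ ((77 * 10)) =60/ 77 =0.78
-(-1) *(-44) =-44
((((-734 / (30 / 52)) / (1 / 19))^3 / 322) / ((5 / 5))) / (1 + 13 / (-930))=-1477851240096826816 / 33218325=-44489035497.63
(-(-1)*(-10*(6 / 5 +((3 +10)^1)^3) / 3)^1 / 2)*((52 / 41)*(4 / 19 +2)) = -8001448 / 779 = -10271.44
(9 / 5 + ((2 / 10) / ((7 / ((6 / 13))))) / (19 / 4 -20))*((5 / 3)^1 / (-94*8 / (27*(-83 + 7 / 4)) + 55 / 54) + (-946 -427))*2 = -654609759582 / 132618941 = -4936.02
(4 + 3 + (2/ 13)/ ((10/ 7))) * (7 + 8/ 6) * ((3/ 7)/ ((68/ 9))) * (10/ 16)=7425/ 3536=2.10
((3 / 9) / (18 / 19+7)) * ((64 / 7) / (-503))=-0.00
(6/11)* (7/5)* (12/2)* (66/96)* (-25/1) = -315/4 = -78.75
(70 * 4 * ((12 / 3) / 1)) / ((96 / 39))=455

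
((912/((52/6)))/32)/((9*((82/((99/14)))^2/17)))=3165723/68531008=0.05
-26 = -26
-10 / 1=-10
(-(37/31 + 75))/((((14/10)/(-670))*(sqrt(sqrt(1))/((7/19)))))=7912700/589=13434.13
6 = 6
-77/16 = -4.81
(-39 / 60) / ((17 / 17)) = -13 / 20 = -0.65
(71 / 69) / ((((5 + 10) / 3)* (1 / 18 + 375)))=426 / 776365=0.00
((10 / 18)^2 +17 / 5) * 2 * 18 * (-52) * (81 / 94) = -1405872 / 235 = -5982.43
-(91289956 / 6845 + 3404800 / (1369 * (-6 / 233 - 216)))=-2295511026652 / 172268115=-13325.22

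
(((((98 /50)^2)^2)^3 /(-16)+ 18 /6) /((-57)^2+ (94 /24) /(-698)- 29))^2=39041831110394659064680436038042345390967855409 /10337220175997131832446029875427484512329101562500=0.00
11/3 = 3.67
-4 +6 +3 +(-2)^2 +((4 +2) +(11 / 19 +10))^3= 31317606 / 6859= 4565.91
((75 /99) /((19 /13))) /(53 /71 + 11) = 23075 /522918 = 0.04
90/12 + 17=49/2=24.50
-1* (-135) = 135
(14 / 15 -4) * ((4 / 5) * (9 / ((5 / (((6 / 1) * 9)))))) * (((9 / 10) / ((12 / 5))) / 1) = -11178 / 125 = -89.42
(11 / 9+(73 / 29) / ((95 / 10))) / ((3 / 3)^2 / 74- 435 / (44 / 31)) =-12006500 / 2474159157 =-0.00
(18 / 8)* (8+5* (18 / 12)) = 279 / 8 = 34.88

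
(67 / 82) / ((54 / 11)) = 737 / 4428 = 0.17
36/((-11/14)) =-45.82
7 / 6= 1.17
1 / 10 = 0.10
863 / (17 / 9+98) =7767 / 899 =8.64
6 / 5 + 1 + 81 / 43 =878 / 215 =4.08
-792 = -792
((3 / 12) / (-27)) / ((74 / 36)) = -1 / 222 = -0.00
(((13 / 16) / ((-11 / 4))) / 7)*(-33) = 39 / 28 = 1.39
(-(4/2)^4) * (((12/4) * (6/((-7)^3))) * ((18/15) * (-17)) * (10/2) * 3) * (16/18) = -78336/343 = -228.38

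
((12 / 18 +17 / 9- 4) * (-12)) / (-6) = -2.89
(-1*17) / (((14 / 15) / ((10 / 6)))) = -425 / 14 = -30.36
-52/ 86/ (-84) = 13/ 1806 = 0.01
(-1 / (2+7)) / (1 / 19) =-19 / 9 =-2.11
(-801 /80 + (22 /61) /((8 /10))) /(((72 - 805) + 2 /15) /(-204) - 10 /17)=-246177 /77348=-3.18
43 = 43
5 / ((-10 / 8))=-4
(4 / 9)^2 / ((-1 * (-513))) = 16 / 41553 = 0.00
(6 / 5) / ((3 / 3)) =6 / 5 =1.20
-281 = -281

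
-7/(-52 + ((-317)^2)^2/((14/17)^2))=-1372/2918333295777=-0.00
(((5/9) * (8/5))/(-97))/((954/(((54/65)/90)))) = -4/45112275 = -0.00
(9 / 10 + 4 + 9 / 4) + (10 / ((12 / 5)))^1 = 679 / 60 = 11.32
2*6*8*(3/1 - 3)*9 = 0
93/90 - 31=-899/30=-29.97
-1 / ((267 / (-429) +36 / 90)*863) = 715 / 137217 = 0.01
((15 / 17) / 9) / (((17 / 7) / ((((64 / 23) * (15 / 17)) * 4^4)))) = 2867200 / 112999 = 25.37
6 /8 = 3 /4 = 0.75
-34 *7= -238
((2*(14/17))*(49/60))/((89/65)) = 4459/4539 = 0.98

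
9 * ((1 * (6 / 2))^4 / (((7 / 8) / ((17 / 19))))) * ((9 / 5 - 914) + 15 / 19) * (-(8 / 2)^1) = 34337136384 / 12635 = 2717620.61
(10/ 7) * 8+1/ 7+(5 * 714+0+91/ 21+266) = 80890/ 21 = 3851.90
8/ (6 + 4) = 4/ 5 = 0.80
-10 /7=-1.43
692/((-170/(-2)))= 692/85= 8.14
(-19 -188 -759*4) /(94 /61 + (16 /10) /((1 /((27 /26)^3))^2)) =-38194153472280 /41781451669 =-914.14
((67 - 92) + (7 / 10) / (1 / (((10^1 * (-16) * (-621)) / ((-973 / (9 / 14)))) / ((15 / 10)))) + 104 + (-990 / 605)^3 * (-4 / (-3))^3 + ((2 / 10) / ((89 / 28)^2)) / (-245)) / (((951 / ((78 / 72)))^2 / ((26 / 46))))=7132776351161383 / 256059577739628154800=0.00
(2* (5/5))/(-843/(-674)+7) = 1348/5561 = 0.24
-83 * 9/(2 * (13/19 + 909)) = -14193/34568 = -0.41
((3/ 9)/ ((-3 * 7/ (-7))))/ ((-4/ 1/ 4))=-1/ 9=-0.11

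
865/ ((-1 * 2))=-865/ 2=-432.50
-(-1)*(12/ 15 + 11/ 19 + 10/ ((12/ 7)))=4111/ 570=7.21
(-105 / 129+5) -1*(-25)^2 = -26695 / 43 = -620.81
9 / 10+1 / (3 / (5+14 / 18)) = 763 / 270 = 2.83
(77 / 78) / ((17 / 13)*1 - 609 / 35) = -385 / 6276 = -0.06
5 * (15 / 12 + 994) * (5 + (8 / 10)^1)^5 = 81654884169 / 2500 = 32661953.67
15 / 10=3 / 2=1.50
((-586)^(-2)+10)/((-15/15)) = -3433961/343396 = -10.00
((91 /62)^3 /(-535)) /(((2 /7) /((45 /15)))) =-15824991 /255010960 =-0.06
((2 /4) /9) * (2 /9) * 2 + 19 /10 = 1559 /810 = 1.92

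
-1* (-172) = 172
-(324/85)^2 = -104976/7225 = -14.53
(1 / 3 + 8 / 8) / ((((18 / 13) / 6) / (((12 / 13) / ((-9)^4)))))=16 / 19683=0.00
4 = 4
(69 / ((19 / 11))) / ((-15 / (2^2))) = -1012 / 95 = -10.65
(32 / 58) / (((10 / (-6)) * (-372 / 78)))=312 / 4495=0.07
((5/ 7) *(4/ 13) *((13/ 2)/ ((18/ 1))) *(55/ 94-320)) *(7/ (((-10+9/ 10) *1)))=750625/ 38493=19.50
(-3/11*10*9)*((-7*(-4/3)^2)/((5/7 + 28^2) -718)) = 23520/5137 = 4.58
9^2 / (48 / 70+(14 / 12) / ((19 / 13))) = 323190 / 5921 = 54.58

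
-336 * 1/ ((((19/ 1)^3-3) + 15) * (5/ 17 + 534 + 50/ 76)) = -72352/ 791491103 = -0.00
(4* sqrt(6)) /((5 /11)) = 44* sqrt(6) /5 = 21.56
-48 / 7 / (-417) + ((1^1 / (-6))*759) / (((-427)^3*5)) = 1779566207 / 108217731370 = 0.02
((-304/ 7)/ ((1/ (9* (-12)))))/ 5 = 32832/ 35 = 938.06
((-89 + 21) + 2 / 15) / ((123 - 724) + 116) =1018 / 7275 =0.14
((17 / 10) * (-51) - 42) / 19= -1287 / 190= -6.77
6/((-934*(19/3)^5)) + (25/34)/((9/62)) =896162019038/176919749649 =5.07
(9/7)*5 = 45/7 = 6.43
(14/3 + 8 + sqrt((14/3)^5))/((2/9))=57 + 98 *sqrt(42)/3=268.70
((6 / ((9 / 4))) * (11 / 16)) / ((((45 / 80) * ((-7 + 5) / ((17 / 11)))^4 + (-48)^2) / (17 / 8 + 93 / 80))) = 241626253 / 92430793440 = 0.00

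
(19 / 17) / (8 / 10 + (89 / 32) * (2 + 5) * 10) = 1520 / 265863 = 0.01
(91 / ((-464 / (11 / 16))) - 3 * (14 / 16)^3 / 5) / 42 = -5693 / 445440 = -0.01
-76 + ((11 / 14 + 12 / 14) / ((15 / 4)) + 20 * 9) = 10966 / 105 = 104.44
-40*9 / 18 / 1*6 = -120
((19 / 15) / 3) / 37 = 19 / 1665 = 0.01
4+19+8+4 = 35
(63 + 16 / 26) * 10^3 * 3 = 190846.15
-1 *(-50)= 50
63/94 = 0.67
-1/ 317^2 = -1/ 100489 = -0.00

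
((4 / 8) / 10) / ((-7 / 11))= -11 / 140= -0.08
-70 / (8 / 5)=-175 / 4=-43.75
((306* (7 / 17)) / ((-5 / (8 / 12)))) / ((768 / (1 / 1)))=-7 / 320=-0.02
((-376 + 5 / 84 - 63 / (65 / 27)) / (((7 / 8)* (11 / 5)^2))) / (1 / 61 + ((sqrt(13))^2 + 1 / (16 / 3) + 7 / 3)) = -21428265440 / 3506463961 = -6.11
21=21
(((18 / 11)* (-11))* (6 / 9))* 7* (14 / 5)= -1176 / 5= -235.20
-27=-27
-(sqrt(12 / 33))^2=-4 / 11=-0.36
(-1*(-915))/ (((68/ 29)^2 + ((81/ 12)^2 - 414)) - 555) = -12312240/ 12351791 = -1.00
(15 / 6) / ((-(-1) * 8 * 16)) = 5 / 256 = 0.02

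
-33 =-33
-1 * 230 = -230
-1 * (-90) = 90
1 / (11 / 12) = 12 / 11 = 1.09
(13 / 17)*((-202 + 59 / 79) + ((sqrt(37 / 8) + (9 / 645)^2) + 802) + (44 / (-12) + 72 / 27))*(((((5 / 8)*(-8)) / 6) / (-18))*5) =325*sqrt(74) / 7344 + 28471835743 / 268186356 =106.55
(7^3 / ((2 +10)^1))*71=24353 / 12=2029.42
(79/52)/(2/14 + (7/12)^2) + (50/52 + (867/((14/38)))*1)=208945063/88634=2357.39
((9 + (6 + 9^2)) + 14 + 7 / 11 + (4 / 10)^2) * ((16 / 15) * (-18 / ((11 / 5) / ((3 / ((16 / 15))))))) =-1645326 / 605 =-2719.55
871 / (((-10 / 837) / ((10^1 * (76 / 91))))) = -4262004 / 7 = -608857.71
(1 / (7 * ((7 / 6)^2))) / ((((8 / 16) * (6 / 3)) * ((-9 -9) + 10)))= -0.01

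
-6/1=-6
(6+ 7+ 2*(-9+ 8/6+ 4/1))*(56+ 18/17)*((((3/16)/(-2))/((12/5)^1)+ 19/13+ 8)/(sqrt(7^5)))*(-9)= -22812945*sqrt(7)/285376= -211.50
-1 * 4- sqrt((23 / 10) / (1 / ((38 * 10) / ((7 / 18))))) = -51.41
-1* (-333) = 333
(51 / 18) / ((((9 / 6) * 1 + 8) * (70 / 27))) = 153 / 1330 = 0.12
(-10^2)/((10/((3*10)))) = -300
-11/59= -0.19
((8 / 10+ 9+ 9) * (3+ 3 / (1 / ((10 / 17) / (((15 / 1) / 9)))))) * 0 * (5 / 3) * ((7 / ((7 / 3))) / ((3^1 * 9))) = 0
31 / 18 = 1.72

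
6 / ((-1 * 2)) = -3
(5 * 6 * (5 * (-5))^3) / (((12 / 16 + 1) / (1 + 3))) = -1071428.57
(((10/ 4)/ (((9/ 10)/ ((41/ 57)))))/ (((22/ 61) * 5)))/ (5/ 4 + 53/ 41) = 1025410/ 2353131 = 0.44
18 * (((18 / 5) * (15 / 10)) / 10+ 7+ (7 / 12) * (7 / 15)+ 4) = 10631 / 50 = 212.62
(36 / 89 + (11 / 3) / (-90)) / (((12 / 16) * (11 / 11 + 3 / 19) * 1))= 166079 / 396495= 0.42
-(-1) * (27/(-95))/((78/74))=-333/1235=-0.27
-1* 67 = -67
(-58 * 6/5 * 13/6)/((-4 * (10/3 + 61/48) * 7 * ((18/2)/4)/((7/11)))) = 928/2805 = 0.33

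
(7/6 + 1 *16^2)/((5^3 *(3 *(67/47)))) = 72521/150750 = 0.48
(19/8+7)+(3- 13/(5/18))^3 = -84018297/1000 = -84018.30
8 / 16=0.50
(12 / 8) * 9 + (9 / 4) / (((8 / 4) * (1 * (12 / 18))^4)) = 2457 / 128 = 19.20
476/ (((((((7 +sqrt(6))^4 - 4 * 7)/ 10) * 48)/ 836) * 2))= 172977805/ 3184329 - 191506700 * sqrt(6)/ 9552987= 5.22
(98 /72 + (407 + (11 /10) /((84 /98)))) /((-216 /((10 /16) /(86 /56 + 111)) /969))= -20839637 /2041848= -10.21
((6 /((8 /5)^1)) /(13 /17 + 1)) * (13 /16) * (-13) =-2873 /128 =-22.45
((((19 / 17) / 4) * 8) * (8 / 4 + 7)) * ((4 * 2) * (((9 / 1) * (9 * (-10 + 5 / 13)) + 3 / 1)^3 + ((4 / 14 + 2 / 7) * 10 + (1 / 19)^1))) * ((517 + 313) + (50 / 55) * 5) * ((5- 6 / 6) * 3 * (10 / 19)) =-396160929515298.34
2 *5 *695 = 6950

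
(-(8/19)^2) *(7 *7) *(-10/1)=31360/361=86.87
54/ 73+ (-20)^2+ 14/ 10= 402.14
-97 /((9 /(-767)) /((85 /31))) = 6323915 /279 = 22666.36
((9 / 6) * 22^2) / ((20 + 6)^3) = 0.04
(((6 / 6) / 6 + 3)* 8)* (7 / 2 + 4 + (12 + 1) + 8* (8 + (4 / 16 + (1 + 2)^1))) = 8398 / 3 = 2799.33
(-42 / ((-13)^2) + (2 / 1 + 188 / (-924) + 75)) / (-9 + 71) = 1494179 / 1210209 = 1.23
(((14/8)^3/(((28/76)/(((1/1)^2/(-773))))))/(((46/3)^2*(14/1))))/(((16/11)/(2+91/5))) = -1329867/16749240320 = -0.00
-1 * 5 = -5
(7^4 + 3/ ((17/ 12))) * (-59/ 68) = -2410327/ 1156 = -2085.06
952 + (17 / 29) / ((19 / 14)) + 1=525341 / 551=953.43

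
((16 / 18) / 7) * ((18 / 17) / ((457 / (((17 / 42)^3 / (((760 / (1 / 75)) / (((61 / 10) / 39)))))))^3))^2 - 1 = -4419028027140884688168918806134997331304377799796458785265065693177713191169334328584359 / 4419028027140884688168918806134997331304377799796458785267572736000000000000000000000000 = -1.00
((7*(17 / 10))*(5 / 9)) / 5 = 119 / 90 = 1.32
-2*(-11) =22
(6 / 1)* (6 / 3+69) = 426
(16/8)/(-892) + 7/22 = 775/2453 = 0.32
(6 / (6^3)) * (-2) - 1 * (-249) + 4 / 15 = 22429 / 90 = 249.21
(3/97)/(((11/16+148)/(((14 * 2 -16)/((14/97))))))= 96/5551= 0.02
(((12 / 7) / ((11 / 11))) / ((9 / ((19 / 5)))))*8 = 5.79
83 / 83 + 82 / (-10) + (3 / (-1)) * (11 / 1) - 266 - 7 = -1566 / 5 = -313.20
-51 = -51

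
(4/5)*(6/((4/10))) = 12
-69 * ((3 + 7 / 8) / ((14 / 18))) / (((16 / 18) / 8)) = -173259 / 56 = -3093.91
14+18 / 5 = 88 / 5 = 17.60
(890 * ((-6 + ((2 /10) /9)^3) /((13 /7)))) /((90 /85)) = -5790618659 /2132325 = -2715.64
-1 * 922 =-922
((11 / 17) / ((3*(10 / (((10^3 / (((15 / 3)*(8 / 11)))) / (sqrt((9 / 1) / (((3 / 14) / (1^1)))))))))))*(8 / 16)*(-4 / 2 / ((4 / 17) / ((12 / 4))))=-605*sqrt(42) / 336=-11.67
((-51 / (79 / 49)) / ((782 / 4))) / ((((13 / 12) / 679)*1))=-2395512 / 23621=-101.41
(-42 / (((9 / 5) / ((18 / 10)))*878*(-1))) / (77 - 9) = 21 / 29852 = 0.00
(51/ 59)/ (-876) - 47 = -809733/ 17228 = -47.00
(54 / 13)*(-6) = -324 / 13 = -24.92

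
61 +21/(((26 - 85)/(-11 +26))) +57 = 6647/59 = 112.66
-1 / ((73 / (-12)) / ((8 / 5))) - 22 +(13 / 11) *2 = -77784 / 4015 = -19.37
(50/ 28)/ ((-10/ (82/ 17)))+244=57867/ 238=243.14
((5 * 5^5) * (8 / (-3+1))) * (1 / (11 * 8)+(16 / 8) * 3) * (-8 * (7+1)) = 264500000 / 11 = 24045454.55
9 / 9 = 1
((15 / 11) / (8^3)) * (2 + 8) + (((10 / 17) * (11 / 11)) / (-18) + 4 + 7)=4736723 / 430848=10.99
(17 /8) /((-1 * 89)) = -0.02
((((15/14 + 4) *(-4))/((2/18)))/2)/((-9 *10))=71/70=1.01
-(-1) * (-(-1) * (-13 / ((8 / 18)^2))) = -1053 / 16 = -65.81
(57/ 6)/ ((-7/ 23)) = -437/ 14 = -31.21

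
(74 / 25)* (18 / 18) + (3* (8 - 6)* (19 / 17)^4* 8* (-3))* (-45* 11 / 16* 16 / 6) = 38711517554 / 2088025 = 18539.78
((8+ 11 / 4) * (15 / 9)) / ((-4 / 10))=-1075 / 24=-44.79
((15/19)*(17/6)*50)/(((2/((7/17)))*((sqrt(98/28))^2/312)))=39000/19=2052.63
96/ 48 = 2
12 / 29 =0.41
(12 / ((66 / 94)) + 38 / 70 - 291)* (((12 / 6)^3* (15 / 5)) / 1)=-2525904 / 385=-6560.79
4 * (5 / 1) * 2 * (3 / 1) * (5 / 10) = 60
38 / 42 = 19 / 21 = 0.90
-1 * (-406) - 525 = -119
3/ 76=0.04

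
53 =53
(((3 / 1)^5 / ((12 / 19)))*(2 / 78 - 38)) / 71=-759753 / 3692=-205.78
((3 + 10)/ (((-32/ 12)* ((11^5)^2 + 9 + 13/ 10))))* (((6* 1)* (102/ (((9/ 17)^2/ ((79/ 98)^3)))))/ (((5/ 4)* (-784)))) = 31489907891/ 143543127683180977248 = 0.00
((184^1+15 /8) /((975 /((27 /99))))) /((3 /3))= 1487 /28600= 0.05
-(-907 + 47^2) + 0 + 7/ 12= -15617/ 12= -1301.42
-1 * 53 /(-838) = 53 /838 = 0.06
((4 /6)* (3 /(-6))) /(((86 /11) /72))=-132 /43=-3.07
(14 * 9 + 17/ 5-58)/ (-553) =-51/ 395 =-0.13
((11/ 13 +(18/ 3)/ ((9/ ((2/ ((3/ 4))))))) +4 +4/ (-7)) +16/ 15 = 29153/ 4095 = 7.12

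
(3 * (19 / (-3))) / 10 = -19 / 10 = -1.90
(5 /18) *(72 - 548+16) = -127.78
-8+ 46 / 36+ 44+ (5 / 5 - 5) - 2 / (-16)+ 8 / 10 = 12313 / 360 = 34.20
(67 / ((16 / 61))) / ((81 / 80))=20435 / 81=252.28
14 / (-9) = -1.56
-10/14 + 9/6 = 11/14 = 0.79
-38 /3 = -12.67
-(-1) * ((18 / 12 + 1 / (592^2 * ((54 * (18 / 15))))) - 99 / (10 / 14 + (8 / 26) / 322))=-7757815728193 / 56661617664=-136.91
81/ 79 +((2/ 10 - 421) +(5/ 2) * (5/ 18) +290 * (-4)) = -22454521/ 14220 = -1579.08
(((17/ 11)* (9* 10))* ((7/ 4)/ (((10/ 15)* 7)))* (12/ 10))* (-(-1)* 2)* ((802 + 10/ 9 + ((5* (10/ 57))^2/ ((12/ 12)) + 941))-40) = 847491021/ 3971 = 213420.05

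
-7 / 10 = -0.70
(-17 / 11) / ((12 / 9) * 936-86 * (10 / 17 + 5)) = -0.00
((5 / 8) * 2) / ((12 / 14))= 35 / 24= 1.46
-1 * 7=-7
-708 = -708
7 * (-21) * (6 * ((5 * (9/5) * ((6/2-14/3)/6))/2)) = 2205/2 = 1102.50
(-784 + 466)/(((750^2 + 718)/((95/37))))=-15105/10419533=-0.00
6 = 6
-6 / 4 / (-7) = 3 / 14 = 0.21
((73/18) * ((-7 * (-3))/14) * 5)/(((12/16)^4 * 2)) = 11680/243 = 48.07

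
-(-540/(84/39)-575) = 5780/7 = 825.71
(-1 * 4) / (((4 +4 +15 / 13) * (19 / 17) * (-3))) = 52 / 399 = 0.13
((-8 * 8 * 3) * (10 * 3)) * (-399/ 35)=65664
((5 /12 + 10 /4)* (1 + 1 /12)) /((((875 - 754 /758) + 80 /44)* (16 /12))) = 1896895 /701051136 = 0.00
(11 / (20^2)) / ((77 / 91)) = 0.03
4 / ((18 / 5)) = 10 / 9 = 1.11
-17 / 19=-0.89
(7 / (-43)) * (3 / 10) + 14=13.95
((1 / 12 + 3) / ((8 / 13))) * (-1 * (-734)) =176527 / 48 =3677.65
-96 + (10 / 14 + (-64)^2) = 28005 / 7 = 4000.71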